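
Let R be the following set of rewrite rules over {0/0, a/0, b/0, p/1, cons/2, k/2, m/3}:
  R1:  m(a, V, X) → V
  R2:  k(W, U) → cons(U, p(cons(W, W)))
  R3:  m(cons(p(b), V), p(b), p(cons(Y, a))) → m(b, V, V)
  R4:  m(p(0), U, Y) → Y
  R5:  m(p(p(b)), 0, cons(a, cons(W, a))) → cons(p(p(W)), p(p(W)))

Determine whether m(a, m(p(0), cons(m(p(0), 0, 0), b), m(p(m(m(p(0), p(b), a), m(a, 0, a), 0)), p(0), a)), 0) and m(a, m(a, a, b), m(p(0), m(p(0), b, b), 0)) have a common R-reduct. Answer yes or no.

Reduce t₁ = m(a, m(p(0), cons(m(p(0), 0, 0), b), m(p(m(m(p(0), p(b), a), m(a, 0, a), 0)), p(0), a)), 0):
1. m(a, m(p(0), cons(m(p(0), 0, 0), b), m(p(m(m(p(0), p(b), a), m(a, 0, a), 0)), p(0), a)), 0)  →  m(p(0), cons(m(p(0), 0, 0), b), m(p(m(m(p(0), p(b), a), m(a, 0, a), 0)), p(0), a))   [R1 at ε]
2. m(p(0), cons(m(p(0), 0, 0), b), m(p(m(m(p(0), p(b), a), m(a, 0, a), 0)), p(0), a))  →  m(p(m(m(p(0), p(b), a), m(a, 0, a), 0)), p(0), a)   [R4 at ε]
3. m(p(m(m(p(0), p(b), a), m(a, 0, a), 0)), p(0), a)  →  m(p(m(a, m(a, 0, a), 0)), p(0), a)   [R4 at 1.1.1]
4. m(p(m(a, m(a, 0, a), 0)), p(0), a)  →  m(p(m(a, 0, a)), p(0), a)   [R1 at 1.1]
5. m(p(m(a, 0, a)), p(0), a)  →  m(p(0), p(0), a)   [R1 at 1.1]
6. m(p(0), p(0), a)  →  a   [R4 at ε]

Reduce t₂ = m(a, m(a, a, b), m(p(0), m(p(0), b, b), 0)):
1. m(a, m(a, a, b), m(p(0), m(p(0), b, b), 0))  →  m(a, a, b)   [R1 at ε]
2. m(a, a, b)  →  a   [R1 at ε]

yes — NF(t₁) = a, NF(t₂) = a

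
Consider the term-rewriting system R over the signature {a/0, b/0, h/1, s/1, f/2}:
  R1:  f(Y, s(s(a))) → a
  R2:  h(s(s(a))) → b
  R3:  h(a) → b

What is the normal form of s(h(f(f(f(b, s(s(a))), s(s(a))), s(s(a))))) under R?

1. s(h(f(f(f(b, s(s(a))), s(s(a))), s(s(a)))))  →  s(h(a))   [R1 at 1.1]
2. s(h(a))  →  s(b)   [R3 at 1]

s(b)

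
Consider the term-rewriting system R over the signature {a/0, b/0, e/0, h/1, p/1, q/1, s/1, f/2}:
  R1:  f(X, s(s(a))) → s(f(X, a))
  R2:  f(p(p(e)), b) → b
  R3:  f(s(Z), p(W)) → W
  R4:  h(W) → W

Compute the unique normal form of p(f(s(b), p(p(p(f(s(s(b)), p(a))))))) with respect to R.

p(p(p(a)))

1. p(f(s(b), p(p(p(f(s(s(b)), p(a)))))))  →  p(p(p(f(s(s(b)), p(a)))))   [R3 at 1]
2. p(p(p(f(s(s(b)), p(a)))))  →  p(p(p(a)))   [R3 at 1.1.1]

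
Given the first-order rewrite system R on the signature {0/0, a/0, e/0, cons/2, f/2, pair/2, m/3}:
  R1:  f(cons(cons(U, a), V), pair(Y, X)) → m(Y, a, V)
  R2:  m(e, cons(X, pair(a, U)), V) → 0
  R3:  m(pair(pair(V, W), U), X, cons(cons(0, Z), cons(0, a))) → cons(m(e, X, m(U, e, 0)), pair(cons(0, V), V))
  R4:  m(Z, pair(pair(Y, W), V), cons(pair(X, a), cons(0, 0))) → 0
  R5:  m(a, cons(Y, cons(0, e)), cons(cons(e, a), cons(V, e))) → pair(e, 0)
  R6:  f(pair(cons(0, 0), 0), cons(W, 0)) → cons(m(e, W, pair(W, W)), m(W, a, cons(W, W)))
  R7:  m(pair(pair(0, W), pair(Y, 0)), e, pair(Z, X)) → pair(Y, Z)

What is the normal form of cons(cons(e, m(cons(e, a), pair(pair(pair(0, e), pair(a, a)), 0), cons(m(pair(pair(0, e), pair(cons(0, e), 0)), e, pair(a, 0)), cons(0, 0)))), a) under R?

1. cons(cons(e, m(cons(e, a), pair(pair(pair(0, e), pair(a, a)), 0), cons(m(pair(pair(0, e), pair(cons(0, e), 0)), e, pair(a, 0)), cons(0, 0)))), a)  →  cons(cons(e, m(cons(e, a), pair(pair(pair(0, e), pair(a, a)), 0), cons(pair(cons(0, e), a), cons(0, 0)))), a)   [R7 at 1.2.3.1]
2. cons(cons(e, m(cons(e, a), pair(pair(pair(0, e), pair(a, a)), 0), cons(pair(cons(0, e), a), cons(0, 0)))), a)  →  cons(cons(e, 0), a)   [R4 at 1.2]

cons(cons(e, 0), a)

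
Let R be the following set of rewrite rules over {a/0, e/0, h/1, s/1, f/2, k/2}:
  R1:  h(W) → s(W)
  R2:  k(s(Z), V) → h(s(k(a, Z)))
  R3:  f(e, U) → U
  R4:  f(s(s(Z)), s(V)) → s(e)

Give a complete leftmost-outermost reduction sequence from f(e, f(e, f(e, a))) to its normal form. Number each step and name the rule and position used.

1. f(e, f(e, f(e, a)))  →  f(e, f(e, a))   [R3 at ε]
2. f(e, f(e, a))  →  f(e, a)   [R3 at ε]
3. f(e, a)  →  a   [R3 at ε]

a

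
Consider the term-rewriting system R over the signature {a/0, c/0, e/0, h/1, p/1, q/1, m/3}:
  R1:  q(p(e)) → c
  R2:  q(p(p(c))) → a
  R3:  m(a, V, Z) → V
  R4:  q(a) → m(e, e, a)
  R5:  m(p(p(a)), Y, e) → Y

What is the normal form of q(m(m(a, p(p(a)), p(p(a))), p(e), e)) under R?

1. q(m(m(a, p(p(a)), p(p(a))), p(e), e))  →  q(m(p(p(a)), p(e), e))   [R3 at 1.1]
2. q(m(p(p(a)), p(e), e))  →  q(p(e))   [R5 at 1]
3. q(p(e))  →  c   [R1 at ε]

c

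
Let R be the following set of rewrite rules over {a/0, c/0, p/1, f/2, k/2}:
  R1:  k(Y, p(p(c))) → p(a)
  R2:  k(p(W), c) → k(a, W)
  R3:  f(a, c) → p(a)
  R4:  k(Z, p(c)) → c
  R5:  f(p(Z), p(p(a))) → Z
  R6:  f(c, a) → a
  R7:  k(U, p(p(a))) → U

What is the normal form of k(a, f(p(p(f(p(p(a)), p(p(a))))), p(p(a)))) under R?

a

1. k(a, f(p(p(f(p(p(a)), p(p(a))))), p(p(a))))  →  k(a, p(f(p(p(a)), p(p(a)))))   [R5 at 2]
2. k(a, p(f(p(p(a)), p(p(a)))))  →  k(a, p(p(a)))   [R5 at 2.1]
3. k(a, p(p(a)))  →  a   [R7 at ε]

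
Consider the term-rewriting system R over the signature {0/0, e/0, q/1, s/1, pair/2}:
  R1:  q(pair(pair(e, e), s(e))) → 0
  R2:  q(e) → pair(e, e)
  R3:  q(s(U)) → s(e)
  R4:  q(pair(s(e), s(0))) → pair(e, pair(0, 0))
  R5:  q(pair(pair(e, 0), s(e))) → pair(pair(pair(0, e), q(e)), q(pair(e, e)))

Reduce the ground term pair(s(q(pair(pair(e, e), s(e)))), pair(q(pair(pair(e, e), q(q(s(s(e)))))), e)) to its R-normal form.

1. pair(s(q(pair(pair(e, e), s(e)))), pair(q(pair(pair(e, e), q(q(s(s(e)))))), e))  →  pair(s(0), pair(q(pair(pair(e, e), q(q(s(s(e)))))), e))   [R1 at 1.1]
2. pair(s(0), pair(q(pair(pair(e, e), q(q(s(s(e)))))), e))  →  pair(s(0), pair(q(pair(pair(e, e), q(s(e)))), e))   [R3 at 2.1.1.2.1]
3. pair(s(0), pair(q(pair(pair(e, e), q(s(e)))), e))  →  pair(s(0), pair(q(pair(pair(e, e), s(e))), e))   [R3 at 2.1.1.2]
4. pair(s(0), pair(q(pair(pair(e, e), s(e))), e))  →  pair(s(0), pair(0, e))   [R1 at 2.1]

pair(s(0), pair(0, e))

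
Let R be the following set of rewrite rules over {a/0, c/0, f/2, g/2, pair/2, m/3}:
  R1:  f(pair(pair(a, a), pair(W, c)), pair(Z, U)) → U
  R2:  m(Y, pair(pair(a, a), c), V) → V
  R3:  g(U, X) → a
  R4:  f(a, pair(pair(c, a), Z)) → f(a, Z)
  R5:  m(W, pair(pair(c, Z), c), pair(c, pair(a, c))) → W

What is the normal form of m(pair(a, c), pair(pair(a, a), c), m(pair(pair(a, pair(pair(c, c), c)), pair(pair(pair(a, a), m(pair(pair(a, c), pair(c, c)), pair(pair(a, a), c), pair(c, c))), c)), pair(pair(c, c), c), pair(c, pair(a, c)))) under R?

1. m(pair(a, c), pair(pair(a, a), c), m(pair(pair(a, pair(pair(c, c), c)), pair(pair(pair(a, a), m(pair(pair(a, c), pair(c, c)), pair(pair(a, a), c), pair(c, c))), c)), pair(pair(c, c), c), pair(c, pair(a, c))))  →  m(pair(pair(a, pair(pair(c, c), c)), pair(pair(pair(a, a), m(pair(pair(a, c), pair(c, c)), pair(pair(a, a), c), pair(c, c))), c)), pair(pair(c, c), c), pair(c, pair(a, c)))   [R2 at ε]
2. m(pair(pair(a, pair(pair(c, c), c)), pair(pair(pair(a, a), m(pair(pair(a, c), pair(c, c)), pair(pair(a, a), c), pair(c, c))), c)), pair(pair(c, c), c), pair(c, pair(a, c)))  →  pair(pair(a, pair(pair(c, c), c)), pair(pair(pair(a, a), m(pair(pair(a, c), pair(c, c)), pair(pair(a, a), c), pair(c, c))), c))   [R5 at ε]
3. pair(pair(a, pair(pair(c, c), c)), pair(pair(pair(a, a), m(pair(pair(a, c), pair(c, c)), pair(pair(a, a), c), pair(c, c))), c))  →  pair(pair(a, pair(pair(c, c), c)), pair(pair(pair(a, a), pair(c, c)), c))   [R2 at 2.1.2]

pair(pair(a, pair(pair(c, c), c)), pair(pair(pair(a, a), pair(c, c)), c))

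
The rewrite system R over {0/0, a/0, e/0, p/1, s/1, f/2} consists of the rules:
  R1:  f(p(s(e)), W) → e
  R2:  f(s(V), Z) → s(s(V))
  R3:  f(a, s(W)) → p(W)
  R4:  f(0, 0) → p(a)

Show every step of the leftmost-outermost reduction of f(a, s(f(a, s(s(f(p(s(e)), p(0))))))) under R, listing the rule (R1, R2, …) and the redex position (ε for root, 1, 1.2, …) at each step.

1. f(a, s(f(a, s(s(f(p(s(e)), p(0)))))))  →  p(f(a, s(s(f(p(s(e)), p(0))))))   [R3 at ε]
2. p(f(a, s(s(f(p(s(e)), p(0))))))  →  p(p(s(f(p(s(e)), p(0)))))   [R3 at 1]
3. p(p(s(f(p(s(e)), p(0)))))  →  p(p(s(e)))   [R1 at 1.1.1]

p(p(s(e)))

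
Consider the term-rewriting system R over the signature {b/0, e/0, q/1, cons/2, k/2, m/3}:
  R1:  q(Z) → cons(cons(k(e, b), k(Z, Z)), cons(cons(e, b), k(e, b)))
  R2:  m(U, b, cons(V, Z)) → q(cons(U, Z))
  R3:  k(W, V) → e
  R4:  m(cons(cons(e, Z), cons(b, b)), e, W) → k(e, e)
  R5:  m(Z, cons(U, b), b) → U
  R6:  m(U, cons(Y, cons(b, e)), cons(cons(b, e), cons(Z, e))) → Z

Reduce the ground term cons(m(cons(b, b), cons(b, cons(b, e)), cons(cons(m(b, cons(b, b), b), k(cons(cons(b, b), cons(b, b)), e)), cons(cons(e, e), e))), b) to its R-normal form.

cons(cons(e, e), b)

1. cons(m(cons(b, b), cons(b, cons(b, e)), cons(cons(m(b, cons(b, b), b), k(cons(cons(b, b), cons(b, b)), e)), cons(cons(e, e), e))), b)  →  cons(m(cons(b, b), cons(b, cons(b, e)), cons(cons(b, k(cons(cons(b, b), cons(b, b)), e)), cons(cons(e, e), e))), b)   [R5 at 1.3.1.1]
2. cons(m(cons(b, b), cons(b, cons(b, e)), cons(cons(b, k(cons(cons(b, b), cons(b, b)), e)), cons(cons(e, e), e))), b)  →  cons(m(cons(b, b), cons(b, cons(b, e)), cons(cons(b, e), cons(cons(e, e), e))), b)   [R3 at 1.3.1.2]
3. cons(m(cons(b, b), cons(b, cons(b, e)), cons(cons(b, e), cons(cons(e, e), e))), b)  →  cons(cons(e, e), b)   [R6 at 1]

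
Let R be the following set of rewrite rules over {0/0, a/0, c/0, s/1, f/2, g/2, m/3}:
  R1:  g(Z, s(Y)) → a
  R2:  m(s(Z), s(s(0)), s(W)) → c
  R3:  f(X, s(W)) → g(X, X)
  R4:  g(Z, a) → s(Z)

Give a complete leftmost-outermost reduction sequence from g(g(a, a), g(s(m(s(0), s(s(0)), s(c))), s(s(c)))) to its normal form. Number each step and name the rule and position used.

1. g(g(a, a), g(s(m(s(0), s(s(0)), s(c))), s(s(c))))  →  g(s(a), g(s(m(s(0), s(s(0)), s(c))), s(s(c))))   [R4 at 1]
2. g(s(a), g(s(m(s(0), s(s(0)), s(c))), s(s(c))))  →  g(s(a), a)   [R1 at 2]
3. g(s(a), a)  →  s(s(a))   [R4 at ε]

s(s(a))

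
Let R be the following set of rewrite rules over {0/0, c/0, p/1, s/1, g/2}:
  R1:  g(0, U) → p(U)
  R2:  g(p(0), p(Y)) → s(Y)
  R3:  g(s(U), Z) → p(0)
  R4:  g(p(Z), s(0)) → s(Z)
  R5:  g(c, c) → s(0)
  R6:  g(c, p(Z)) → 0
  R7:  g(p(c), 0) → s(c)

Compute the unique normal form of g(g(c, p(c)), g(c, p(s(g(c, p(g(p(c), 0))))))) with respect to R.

1. g(g(c, p(c)), g(c, p(s(g(c, p(g(p(c), 0)))))))  →  g(0, g(c, p(s(g(c, p(g(p(c), 0)))))))   [R6 at 1]
2. g(0, g(c, p(s(g(c, p(g(p(c), 0)))))))  →  p(g(c, p(s(g(c, p(g(p(c), 0)))))))   [R1 at ε]
3. p(g(c, p(s(g(c, p(g(p(c), 0)))))))  →  p(0)   [R6 at 1]

p(0)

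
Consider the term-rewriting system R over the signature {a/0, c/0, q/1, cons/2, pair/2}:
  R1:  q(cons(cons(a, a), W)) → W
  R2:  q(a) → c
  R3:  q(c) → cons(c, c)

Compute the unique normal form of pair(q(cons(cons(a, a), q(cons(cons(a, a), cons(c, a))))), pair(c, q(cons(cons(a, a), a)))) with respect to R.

pair(cons(c, a), pair(c, a))

1. pair(q(cons(cons(a, a), q(cons(cons(a, a), cons(c, a))))), pair(c, q(cons(cons(a, a), a))))  →  pair(q(cons(cons(a, a), cons(c, a))), pair(c, q(cons(cons(a, a), a))))   [R1 at 1]
2. pair(q(cons(cons(a, a), cons(c, a))), pair(c, q(cons(cons(a, a), a))))  →  pair(cons(c, a), pair(c, q(cons(cons(a, a), a))))   [R1 at 1]
3. pair(cons(c, a), pair(c, q(cons(cons(a, a), a))))  →  pair(cons(c, a), pair(c, a))   [R1 at 2.2]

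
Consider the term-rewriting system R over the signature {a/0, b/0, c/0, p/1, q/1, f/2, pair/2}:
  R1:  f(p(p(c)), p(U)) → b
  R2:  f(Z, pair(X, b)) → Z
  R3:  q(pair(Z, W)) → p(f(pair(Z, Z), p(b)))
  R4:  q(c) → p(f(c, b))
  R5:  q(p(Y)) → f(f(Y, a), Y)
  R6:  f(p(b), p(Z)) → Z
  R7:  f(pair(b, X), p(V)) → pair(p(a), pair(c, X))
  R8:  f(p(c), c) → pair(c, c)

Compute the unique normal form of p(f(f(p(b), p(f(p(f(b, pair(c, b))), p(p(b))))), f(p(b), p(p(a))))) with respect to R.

p(a)

1. p(f(f(p(b), p(f(p(f(b, pair(c, b))), p(p(b))))), f(p(b), p(p(a)))))  →  p(f(f(p(f(b, pair(c, b))), p(p(b))), f(p(b), p(p(a)))))   [R6 at 1.1]
2. p(f(f(p(f(b, pair(c, b))), p(p(b))), f(p(b), p(p(a)))))  →  p(f(f(p(b), p(p(b))), f(p(b), p(p(a)))))   [R2 at 1.1.1.1]
3. p(f(f(p(b), p(p(b))), f(p(b), p(p(a)))))  →  p(f(p(b), f(p(b), p(p(a)))))   [R6 at 1.1]
4. p(f(p(b), f(p(b), p(p(a)))))  →  p(f(p(b), p(a)))   [R6 at 1.2]
5. p(f(p(b), p(a)))  →  p(a)   [R6 at 1]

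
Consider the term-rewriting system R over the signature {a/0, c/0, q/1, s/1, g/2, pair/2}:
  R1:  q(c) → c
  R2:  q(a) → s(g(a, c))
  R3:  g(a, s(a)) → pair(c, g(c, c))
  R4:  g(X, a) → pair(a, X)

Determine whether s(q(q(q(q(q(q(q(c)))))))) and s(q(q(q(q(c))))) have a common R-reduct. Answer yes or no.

Reduce t₁ = s(q(q(q(q(q(q(q(c)))))))):
1. s(q(q(q(q(q(q(q(c))))))))  →  s(q(q(q(q(q(q(c)))))))   [R1 at 1.1.1.1.1.1.1]
2. s(q(q(q(q(q(q(c)))))))  →  s(q(q(q(q(q(c))))))   [R1 at 1.1.1.1.1.1]
3. s(q(q(q(q(q(c))))))  →  s(q(q(q(q(c)))))   [R1 at 1.1.1.1.1]
4. s(q(q(q(q(c)))))  →  s(q(q(q(c))))   [R1 at 1.1.1.1]
5. s(q(q(q(c))))  →  s(q(q(c)))   [R1 at 1.1.1]
6. s(q(q(c)))  →  s(q(c))   [R1 at 1.1]
7. s(q(c))  →  s(c)   [R1 at 1]

Reduce t₂ = s(q(q(q(q(c))))):
1. s(q(q(q(q(c)))))  →  s(q(q(q(c))))   [R1 at 1.1.1.1]
2. s(q(q(q(c))))  →  s(q(q(c)))   [R1 at 1.1.1]
3. s(q(q(c)))  →  s(q(c))   [R1 at 1.1]
4. s(q(c))  →  s(c)   [R1 at 1]

yes — NF(t₁) = s(c), NF(t₂) = s(c)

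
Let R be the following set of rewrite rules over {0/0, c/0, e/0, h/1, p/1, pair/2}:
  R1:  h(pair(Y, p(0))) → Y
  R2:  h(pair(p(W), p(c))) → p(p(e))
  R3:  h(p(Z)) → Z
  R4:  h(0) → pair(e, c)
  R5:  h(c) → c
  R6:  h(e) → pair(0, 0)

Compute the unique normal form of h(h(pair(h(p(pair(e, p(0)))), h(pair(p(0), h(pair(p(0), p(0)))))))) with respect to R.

e

1. h(h(pair(h(p(pair(e, p(0)))), h(pair(p(0), h(pair(p(0), p(0))))))))  →  h(h(pair(pair(e, p(0)), h(pair(p(0), h(pair(p(0), p(0))))))))   [R3 at 1.1.1]
2. h(h(pair(pair(e, p(0)), h(pair(p(0), h(pair(p(0), p(0))))))))  →  h(h(pair(pair(e, p(0)), h(pair(p(0), p(0))))))   [R1 at 1.1.2.1.2]
3. h(h(pair(pair(e, p(0)), h(pair(p(0), p(0))))))  →  h(h(pair(pair(e, p(0)), p(0))))   [R1 at 1.1.2]
4. h(h(pair(pair(e, p(0)), p(0))))  →  h(pair(e, p(0)))   [R1 at 1]
5. h(pair(e, p(0)))  →  e   [R1 at ε]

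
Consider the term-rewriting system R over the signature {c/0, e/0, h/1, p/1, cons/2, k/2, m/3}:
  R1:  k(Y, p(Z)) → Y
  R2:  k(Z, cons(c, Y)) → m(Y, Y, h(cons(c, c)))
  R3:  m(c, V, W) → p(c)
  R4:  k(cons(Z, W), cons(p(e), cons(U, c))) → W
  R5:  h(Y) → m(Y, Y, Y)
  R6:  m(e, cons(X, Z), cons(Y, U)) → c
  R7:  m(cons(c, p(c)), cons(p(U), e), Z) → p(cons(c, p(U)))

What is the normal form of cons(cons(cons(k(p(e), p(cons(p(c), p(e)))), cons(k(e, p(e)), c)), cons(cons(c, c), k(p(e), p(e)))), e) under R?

1. cons(cons(cons(k(p(e), p(cons(p(c), p(e)))), cons(k(e, p(e)), c)), cons(cons(c, c), k(p(e), p(e)))), e)  →  cons(cons(cons(p(e), cons(k(e, p(e)), c)), cons(cons(c, c), k(p(e), p(e)))), e)   [R1 at 1.1.1]
2. cons(cons(cons(p(e), cons(k(e, p(e)), c)), cons(cons(c, c), k(p(e), p(e)))), e)  →  cons(cons(cons(p(e), cons(e, c)), cons(cons(c, c), k(p(e), p(e)))), e)   [R1 at 1.1.2.1]
3. cons(cons(cons(p(e), cons(e, c)), cons(cons(c, c), k(p(e), p(e)))), e)  →  cons(cons(cons(p(e), cons(e, c)), cons(cons(c, c), p(e))), e)   [R1 at 1.2.2]

cons(cons(cons(p(e), cons(e, c)), cons(cons(c, c), p(e))), e)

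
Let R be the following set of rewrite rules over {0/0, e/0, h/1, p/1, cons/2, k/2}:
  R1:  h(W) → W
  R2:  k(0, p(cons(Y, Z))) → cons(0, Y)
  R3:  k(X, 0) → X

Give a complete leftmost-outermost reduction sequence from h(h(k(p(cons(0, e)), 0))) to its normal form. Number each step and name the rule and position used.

1. h(h(k(p(cons(0, e)), 0)))  →  h(k(p(cons(0, e)), 0))   [R1 at ε]
2. h(k(p(cons(0, e)), 0))  →  k(p(cons(0, e)), 0)   [R1 at ε]
3. k(p(cons(0, e)), 0)  →  p(cons(0, e))   [R3 at ε]

p(cons(0, e))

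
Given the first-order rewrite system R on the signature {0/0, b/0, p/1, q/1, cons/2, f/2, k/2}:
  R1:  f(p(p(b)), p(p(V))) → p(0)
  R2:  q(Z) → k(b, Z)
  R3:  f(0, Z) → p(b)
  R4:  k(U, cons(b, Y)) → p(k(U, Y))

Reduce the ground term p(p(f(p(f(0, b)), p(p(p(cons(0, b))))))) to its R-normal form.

1. p(p(f(p(f(0, b)), p(p(p(cons(0, b)))))))  →  p(p(f(p(p(b)), p(p(p(cons(0, b)))))))   [R3 at 1.1.1.1]
2. p(p(f(p(p(b)), p(p(p(cons(0, b)))))))  →  p(p(p(0)))   [R1 at 1.1]

p(p(p(0)))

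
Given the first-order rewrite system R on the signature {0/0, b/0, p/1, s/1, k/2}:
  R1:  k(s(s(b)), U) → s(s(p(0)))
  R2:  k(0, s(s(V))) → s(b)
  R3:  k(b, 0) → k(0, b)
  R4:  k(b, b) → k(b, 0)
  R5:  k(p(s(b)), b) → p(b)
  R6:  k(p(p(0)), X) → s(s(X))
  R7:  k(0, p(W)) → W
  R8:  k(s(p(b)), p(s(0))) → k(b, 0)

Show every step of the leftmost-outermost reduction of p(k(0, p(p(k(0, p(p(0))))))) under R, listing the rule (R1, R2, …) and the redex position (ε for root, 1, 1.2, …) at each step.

1. p(k(0, p(p(k(0, p(p(0)))))))  →  p(p(k(0, p(p(0)))))   [R7 at 1]
2. p(p(k(0, p(p(0)))))  →  p(p(p(0)))   [R7 at 1.1]

p(p(p(0)))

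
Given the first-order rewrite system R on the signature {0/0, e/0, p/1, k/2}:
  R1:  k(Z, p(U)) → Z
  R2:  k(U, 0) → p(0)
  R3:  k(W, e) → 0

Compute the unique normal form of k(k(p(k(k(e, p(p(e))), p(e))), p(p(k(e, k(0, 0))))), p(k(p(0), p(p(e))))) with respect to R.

p(e)

1. k(k(p(k(k(e, p(p(e))), p(e))), p(p(k(e, k(0, 0))))), p(k(p(0), p(p(e)))))  →  k(p(k(k(e, p(p(e))), p(e))), p(p(k(e, k(0, 0)))))   [R1 at ε]
2. k(p(k(k(e, p(p(e))), p(e))), p(p(k(e, k(0, 0)))))  →  p(k(k(e, p(p(e))), p(e)))   [R1 at ε]
3. p(k(k(e, p(p(e))), p(e)))  →  p(k(e, p(p(e))))   [R1 at 1]
4. p(k(e, p(p(e))))  →  p(e)   [R1 at 1]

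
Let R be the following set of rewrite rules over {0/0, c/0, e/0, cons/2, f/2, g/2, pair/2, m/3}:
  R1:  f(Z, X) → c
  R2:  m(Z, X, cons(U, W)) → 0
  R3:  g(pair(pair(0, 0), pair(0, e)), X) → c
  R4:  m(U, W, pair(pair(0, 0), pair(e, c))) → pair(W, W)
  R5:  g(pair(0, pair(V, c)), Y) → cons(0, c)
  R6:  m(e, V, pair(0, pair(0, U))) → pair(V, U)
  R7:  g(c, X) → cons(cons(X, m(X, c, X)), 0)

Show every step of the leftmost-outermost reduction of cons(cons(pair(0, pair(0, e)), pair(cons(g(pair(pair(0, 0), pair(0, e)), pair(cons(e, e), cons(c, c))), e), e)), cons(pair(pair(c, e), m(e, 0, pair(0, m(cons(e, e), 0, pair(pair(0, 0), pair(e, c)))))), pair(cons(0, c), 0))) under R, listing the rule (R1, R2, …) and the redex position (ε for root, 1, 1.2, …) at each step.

cons(cons(pair(0, pair(0, e)), pair(cons(c, e), e)), cons(pair(pair(c, e), pair(0, 0)), pair(cons(0, c), 0)))

1. cons(cons(pair(0, pair(0, e)), pair(cons(g(pair(pair(0, 0), pair(0, e)), pair(cons(e, e), cons(c, c))), e), e)), cons(pair(pair(c, e), m(e, 0, pair(0, m(cons(e, e), 0, pair(pair(0, 0), pair(e, c)))))), pair(cons(0, c), 0)))  →  cons(cons(pair(0, pair(0, e)), pair(cons(c, e), e)), cons(pair(pair(c, e), m(e, 0, pair(0, m(cons(e, e), 0, pair(pair(0, 0), pair(e, c)))))), pair(cons(0, c), 0)))   [R3 at 1.2.1.1]
2. cons(cons(pair(0, pair(0, e)), pair(cons(c, e), e)), cons(pair(pair(c, e), m(e, 0, pair(0, m(cons(e, e), 0, pair(pair(0, 0), pair(e, c)))))), pair(cons(0, c), 0)))  →  cons(cons(pair(0, pair(0, e)), pair(cons(c, e), e)), cons(pair(pair(c, e), m(e, 0, pair(0, pair(0, 0)))), pair(cons(0, c), 0)))   [R4 at 2.1.2.3.2]
3. cons(cons(pair(0, pair(0, e)), pair(cons(c, e), e)), cons(pair(pair(c, e), m(e, 0, pair(0, pair(0, 0)))), pair(cons(0, c), 0)))  →  cons(cons(pair(0, pair(0, e)), pair(cons(c, e), e)), cons(pair(pair(c, e), pair(0, 0)), pair(cons(0, c), 0)))   [R6 at 2.1.2]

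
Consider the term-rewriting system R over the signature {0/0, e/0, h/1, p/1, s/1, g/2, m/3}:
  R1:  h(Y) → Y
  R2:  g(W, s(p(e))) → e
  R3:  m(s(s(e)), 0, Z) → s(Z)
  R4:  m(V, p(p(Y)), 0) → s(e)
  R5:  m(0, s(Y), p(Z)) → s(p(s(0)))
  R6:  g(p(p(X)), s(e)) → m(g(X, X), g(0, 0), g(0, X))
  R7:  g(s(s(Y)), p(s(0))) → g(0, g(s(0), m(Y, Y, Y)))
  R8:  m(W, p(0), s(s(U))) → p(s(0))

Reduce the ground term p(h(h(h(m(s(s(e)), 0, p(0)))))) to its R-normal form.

p(s(p(0)))

1. p(h(h(h(m(s(s(e)), 0, p(0))))))  →  p(h(h(m(s(s(e)), 0, p(0)))))   [R1 at 1]
2. p(h(h(m(s(s(e)), 0, p(0)))))  →  p(h(m(s(s(e)), 0, p(0))))   [R1 at 1]
3. p(h(m(s(s(e)), 0, p(0))))  →  p(m(s(s(e)), 0, p(0)))   [R1 at 1]
4. p(m(s(s(e)), 0, p(0)))  →  p(s(p(0)))   [R3 at 1]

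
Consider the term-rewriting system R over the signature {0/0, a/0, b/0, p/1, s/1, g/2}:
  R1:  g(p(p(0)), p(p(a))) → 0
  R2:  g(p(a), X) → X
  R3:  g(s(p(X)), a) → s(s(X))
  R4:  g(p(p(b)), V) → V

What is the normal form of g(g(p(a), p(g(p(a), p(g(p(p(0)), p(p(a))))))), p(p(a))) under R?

0

1. g(g(p(a), p(g(p(a), p(g(p(p(0)), p(p(a))))))), p(p(a)))  →  g(p(g(p(a), p(g(p(p(0)), p(p(a)))))), p(p(a)))   [R2 at 1]
2. g(p(g(p(a), p(g(p(p(0)), p(p(a)))))), p(p(a)))  →  g(p(p(g(p(p(0)), p(p(a))))), p(p(a)))   [R2 at 1.1]
3. g(p(p(g(p(p(0)), p(p(a))))), p(p(a)))  →  g(p(p(0)), p(p(a)))   [R1 at 1.1.1]
4. g(p(p(0)), p(p(a)))  →  0   [R1 at ε]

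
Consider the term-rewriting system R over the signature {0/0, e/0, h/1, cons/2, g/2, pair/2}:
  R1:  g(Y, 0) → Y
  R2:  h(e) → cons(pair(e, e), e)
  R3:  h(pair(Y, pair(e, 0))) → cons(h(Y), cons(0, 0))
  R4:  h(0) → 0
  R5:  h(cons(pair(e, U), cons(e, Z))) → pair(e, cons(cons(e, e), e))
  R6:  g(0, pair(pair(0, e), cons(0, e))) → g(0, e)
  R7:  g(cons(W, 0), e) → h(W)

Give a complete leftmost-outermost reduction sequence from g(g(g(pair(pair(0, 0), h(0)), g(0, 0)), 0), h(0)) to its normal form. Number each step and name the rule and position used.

pair(pair(0, 0), 0)

1. g(g(g(pair(pair(0, 0), h(0)), g(0, 0)), 0), h(0))  →  g(g(pair(pair(0, 0), h(0)), g(0, 0)), h(0))   [R1 at 1]
2. g(g(pair(pair(0, 0), h(0)), g(0, 0)), h(0))  →  g(g(pair(pair(0, 0), 0), g(0, 0)), h(0))   [R4 at 1.1.2]
3. g(g(pair(pair(0, 0), 0), g(0, 0)), h(0))  →  g(g(pair(pair(0, 0), 0), 0), h(0))   [R1 at 1.2]
4. g(g(pair(pair(0, 0), 0), 0), h(0))  →  g(pair(pair(0, 0), 0), h(0))   [R1 at 1]
5. g(pair(pair(0, 0), 0), h(0))  →  g(pair(pair(0, 0), 0), 0)   [R4 at 2]
6. g(pair(pair(0, 0), 0), 0)  →  pair(pair(0, 0), 0)   [R1 at ε]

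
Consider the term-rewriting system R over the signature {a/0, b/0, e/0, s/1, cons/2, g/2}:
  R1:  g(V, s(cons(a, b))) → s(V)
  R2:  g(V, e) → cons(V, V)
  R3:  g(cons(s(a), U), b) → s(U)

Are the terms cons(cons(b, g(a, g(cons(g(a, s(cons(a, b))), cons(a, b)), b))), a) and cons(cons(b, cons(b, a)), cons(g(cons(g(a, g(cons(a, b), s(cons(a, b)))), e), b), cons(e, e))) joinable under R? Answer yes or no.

Reduce t₁ = cons(cons(b, g(a, g(cons(g(a, s(cons(a, b))), cons(a, b)), b))), a):
1. cons(cons(b, g(a, g(cons(g(a, s(cons(a, b))), cons(a, b)), b))), a)  →  cons(cons(b, g(a, g(cons(s(a), cons(a, b)), b))), a)   [R1 at 1.2.2.1.1]
2. cons(cons(b, g(a, g(cons(s(a), cons(a, b)), b))), a)  →  cons(cons(b, g(a, s(cons(a, b)))), a)   [R3 at 1.2.2]
3. cons(cons(b, g(a, s(cons(a, b)))), a)  →  cons(cons(b, s(a)), a)   [R1 at 1.2]

Reduce t₂ = cons(cons(b, cons(b, a)), cons(g(cons(g(a, g(cons(a, b), s(cons(a, b)))), e), b), cons(e, e))):
1. cons(cons(b, cons(b, a)), cons(g(cons(g(a, g(cons(a, b), s(cons(a, b)))), e), b), cons(e, e)))  →  cons(cons(b, cons(b, a)), cons(g(cons(g(a, s(cons(a, b))), e), b), cons(e, e)))   [R1 at 2.1.1.1.2]
2. cons(cons(b, cons(b, a)), cons(g(cons(g(a, s(cons(a, b))), e), b), cons(e, e)))  →  cons(cons(b, cons(b, a)), cons(g(cons(s(a), e), b), cons(e, e)))   [R1 at 2.1.1.1]
3. cons(cons(b, cons(b, a)), cons(g(cons(s(a), e), b), cons(e, e)))  →  cons(cons(b, cons(b, a)), cons(s(e), cons(e, e)))   [R3 at 2.1]

no — NF(t₁) = cons(cons(b, s(a)), a), NF(t₂) = cons(cons(b, cons(b, a)), cons(s(e), cons(e, e)))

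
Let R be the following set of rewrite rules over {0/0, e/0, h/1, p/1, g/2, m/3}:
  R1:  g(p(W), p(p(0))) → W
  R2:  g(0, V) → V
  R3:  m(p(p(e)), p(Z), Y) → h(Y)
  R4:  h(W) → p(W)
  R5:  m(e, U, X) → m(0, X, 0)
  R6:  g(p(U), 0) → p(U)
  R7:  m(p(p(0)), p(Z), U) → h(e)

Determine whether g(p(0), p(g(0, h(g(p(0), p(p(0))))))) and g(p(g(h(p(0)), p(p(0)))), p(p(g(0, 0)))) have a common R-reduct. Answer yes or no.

Reduce t₁ = g(p(0), p(g(0, h(g(p(0), p(p(0))))))):
1. g(p(0), p(g(0, h(g(p(0), p(p(0)))))))  →  g(p(0), p(h(g(p(0), p(p(0))))))   [R2 at 2.1]
2. g(p(0), p(h(g(p(0), p(p(0))))))  →  g(p(0), p(p(g(p(0), p(p(0))))))   [R4 at 2.1]
3. g(p(0), p(p(g(p(0), p(p(0))))))  →  g(p(0), p(p(0)))   [R1 at 2.1.1]
4. g(p(0), p(p(0)))  →  0   [R1 at ε]

Reduce t₂ = g(p(g(h(p(0)), p(p(0)))), p(p(g(0, 0)))):
1. g(p(g(h(p(0)), p(p(0)))), p(p(g(0, 0))))  →  g(p(g(p(p(0)), p(p(0)))), p(p(g(0, 0))))   [R4 at 1.1.1]
2. g(p(g(p(p(0)), p(p(0)))), p(p(g(0, 0))))  →  g(p(p(0)), p(p(g(0, 0))))   [R1 at 1.1]
3. g(p(p(0)), p(p(g(0, 0))))  →  g(p(p(0)), p(p(0)))   [R2 at 2.1.1]
4. g(p(p(0)), p(p(0)))  →  p(0)   [R1 at ε]

no — NF(t₁) = 0, NF(t₂) = p(0)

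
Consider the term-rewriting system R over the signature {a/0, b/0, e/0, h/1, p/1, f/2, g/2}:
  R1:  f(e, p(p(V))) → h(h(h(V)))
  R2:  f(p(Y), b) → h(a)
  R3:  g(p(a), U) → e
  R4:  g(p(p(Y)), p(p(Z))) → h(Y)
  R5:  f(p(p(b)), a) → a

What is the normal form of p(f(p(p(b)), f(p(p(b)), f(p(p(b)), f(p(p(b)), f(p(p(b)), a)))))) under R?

1. p(f(p(p(b)), f(p(p(b)), f(p(p(b)), f(p(p(b)), f(p(p(b)), a))))))  →  p(f(p(p(b)), f(p(p(b)), f(p(p(b)), f(p(p(b)), a)))))   [R5 at 1.2.2.2.2]
2. p(f(p(p(b)), f(p(p(b)), f(p(p(b)), f(p(p(b)), a)))))  →  p(f(p(p(b)), f(p(p(b)), f(p(p(b)), a))))   [R5 at 1.2.2.2]
3. p(f(p(p(b)), f(p(p(b)), f(p(p(b)), a))))  →  p(f(p(p(b)), f(p(p(b)), a)))   [R5 at 1.2.2]
4. p(f(p(p(b)), f(p(p(b)), a)))  →  p(f(p(p(b)), a))   [R5 at 1.2]
5. p(f(p(p(b)), a))  →  p(a)   [R5 at 1]

p(a)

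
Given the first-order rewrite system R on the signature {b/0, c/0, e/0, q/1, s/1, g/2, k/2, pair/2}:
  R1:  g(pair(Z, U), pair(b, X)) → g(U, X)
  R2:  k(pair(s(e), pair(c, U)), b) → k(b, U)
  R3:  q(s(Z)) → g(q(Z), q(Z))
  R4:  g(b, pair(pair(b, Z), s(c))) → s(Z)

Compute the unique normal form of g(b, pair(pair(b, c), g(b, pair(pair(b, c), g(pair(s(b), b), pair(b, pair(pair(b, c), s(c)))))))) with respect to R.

1. g(b, pair(pair(b, c), g(b, pair(pair(b, c), g(pair(s(b), b), pair(b, pair(pair(b, c), s(c))))))))  →  g(b, pair(pair(b, c), g(b, pair(pair(b, c), g(b, pair(pair(b, c), s(c)))))))   [R1 at 2.2.2.2]
2. g(b, pair(pair(b, c), g(b, pair(pair(b, c), g(b, pair(pair(b, c), s(c)))))))  →  g(b, pair(pair(b, c), g(b, pair(pair(b, c), s(c)))))   [R4 at 2.2.2.2]
3. g(b, pair(pair(b, c), g(b, pair(pair(b, c), s(c)))))  →  g(b, pair(pair(b, c), s(c)))   [R4 at 2.2]
4. g(b, pair(pair(b, c), s(c)))  →  s(c)   [R4 at ε]

s(c)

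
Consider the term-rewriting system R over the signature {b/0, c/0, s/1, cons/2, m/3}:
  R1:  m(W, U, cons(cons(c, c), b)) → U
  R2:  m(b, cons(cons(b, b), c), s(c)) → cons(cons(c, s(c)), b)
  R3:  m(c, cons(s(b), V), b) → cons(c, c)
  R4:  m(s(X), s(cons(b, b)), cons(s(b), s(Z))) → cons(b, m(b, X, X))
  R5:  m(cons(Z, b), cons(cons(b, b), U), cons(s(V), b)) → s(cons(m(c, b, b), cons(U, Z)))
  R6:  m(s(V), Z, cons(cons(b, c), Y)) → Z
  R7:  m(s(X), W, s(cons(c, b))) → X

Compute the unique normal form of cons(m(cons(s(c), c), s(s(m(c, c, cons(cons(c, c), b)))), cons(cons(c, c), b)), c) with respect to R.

cons(s(s(c)), c)

1. cons(m(cons(s(c), c), s(s(m(c, c, cons(cons(c, c), b)))), cons(cons(c, c), b)), c)  →  cons(s(s(m(c, c, cons(cons(c, c), b)))), c)   [R1 at 1]
2. cons(s(s(m(c, c, cons(cons(c, c), b)))), c)  →  cons(s(s(c)), c)   [R1 at 1.1.1]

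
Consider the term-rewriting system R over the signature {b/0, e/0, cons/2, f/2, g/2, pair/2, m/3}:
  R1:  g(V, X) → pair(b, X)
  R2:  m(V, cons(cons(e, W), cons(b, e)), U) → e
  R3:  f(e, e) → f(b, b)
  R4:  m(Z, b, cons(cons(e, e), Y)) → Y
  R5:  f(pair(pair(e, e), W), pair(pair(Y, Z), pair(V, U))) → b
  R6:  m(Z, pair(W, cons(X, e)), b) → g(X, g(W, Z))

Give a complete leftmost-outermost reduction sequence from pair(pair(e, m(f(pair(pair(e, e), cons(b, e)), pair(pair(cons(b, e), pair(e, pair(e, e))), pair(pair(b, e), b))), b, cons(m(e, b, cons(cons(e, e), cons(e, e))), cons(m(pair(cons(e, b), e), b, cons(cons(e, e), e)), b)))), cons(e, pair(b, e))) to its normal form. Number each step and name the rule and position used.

1. pair(pair(e, m(f(pair(pair(e, e), cons(b, e)), pair(pair(cons(b, e), pair(e, pair(e, e))), pair(pair(b, e), b))), b, cons(m(e, b, cons(cons(e, e), cons(e, e))), cons(m(pair(cons(e, b), e), b, cons(cons(e, e), e)), b)))), cons(e, pair(b, e)))  →  pair(pair(e, m(b, b, cons(m(e, b, cons(cons(e, e), cons(e, e))), cons(m(pair(cons(e, b), e), b, cons(cons(e, e), e)), b)))), cons(e, pair(b, e)))   [R5 at 1.2.1]
2. pair(pair(e, m(b, b, cons(m(e, b, cons(cons(e, e), cons(e, e))), cons(m(pair(cons(e, b), e), b, cons(cons(e, e), e)), b)))), cons(e, pair(b, e)))  →  pair(pair(e, m(b, b, cons(cons(e, e), cons(m(pair(cons(e, b), e), b, cons(cons(e, e), e)), b)))), cons(e, pair(b, e)))   [R4 at 1.2.3.1]
3. pair(pair(e, m(b, b, cons(cons(e, e), cons(m(pair(cons(e, b), e), b, cons(cons(e, e), e)), b)))), cons(e, pair(b, e)))  →  pair(pair(e, cons(m(pair(cons(e, b), e), b, cons(cons(e, e), e)), b)), cons(e, pair(b, e)))   [R4 at 1.2]
4. pair(pair(e, cons(m(pair(cons(e, b), e), b, cons(cons(e, e), e)), b)), cons(e, pair(b, e)))  →  pair(pair(e, cons(e, b)), cons(e, pair(b, e)))   [R4 at 1.2.1]

pair(pair(e, cons(e, b)), cons(e, pair(b, e)))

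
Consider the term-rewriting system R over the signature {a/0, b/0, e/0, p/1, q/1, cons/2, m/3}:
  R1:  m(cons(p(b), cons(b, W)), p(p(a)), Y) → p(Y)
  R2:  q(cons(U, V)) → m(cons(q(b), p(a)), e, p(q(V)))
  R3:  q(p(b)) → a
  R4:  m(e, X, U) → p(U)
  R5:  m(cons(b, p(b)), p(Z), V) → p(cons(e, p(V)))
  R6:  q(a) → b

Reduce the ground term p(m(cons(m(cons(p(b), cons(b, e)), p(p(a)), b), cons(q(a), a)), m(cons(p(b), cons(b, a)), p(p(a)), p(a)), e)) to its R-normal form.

p(p(e))

1. p(m(cons(m(cons(p(b), cons(b, e)), p(p(a)), b), cons(q(a), a)), m(cons(p(b), cons(b, a)), p(p(a)), p(a)), e))  →  p(m(cons(p(b), cons(q(a), a)), m(cons(p(b), cons(b, a)), p(p(a)), p(a)), e))   [R1 at 1.1.1]
2. p(m(cons(p(b), cons(q(a), a)), m(cons(p(b), cons(b, a)), p(p(a)), p(a)), e))  →  p(m(cons(p(b), cons(b, a)), m(cons(p(b), cons(b, a)), p(p(a)), p(a)), e))   [R6 at 1.1.2.1]
3. p(m(cons(p(b), cons(b, a)), m(cons(p(b), cons(b, a)), p(p(a)), p(a)), e))  →  p(m(cons(p(b), cons(b, a)), p(p(a)), e))   [R1 at 1.2]
4. p(m(cons(p(b), cons(b, a)), p(p(a)), e))  →  p(p(e))   [R1 at 1]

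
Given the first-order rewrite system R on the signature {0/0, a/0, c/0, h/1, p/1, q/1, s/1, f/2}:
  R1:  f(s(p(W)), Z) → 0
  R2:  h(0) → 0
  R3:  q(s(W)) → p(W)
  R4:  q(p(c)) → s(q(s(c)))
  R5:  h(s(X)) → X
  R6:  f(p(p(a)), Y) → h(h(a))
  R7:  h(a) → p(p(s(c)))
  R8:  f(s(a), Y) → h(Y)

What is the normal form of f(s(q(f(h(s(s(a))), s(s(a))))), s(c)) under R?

0

1. f(s(q(f(h(s(s(a))), s(s(a))))), s(c))  →  f(s(q(f(s(a), s(s(a))))), s(c))   [R5 at 1.1.1.1]
2. f(s(q(f(s(a), s(s(a))))), s(c))  →  f(s(q(h(s(s(a))))), s(c))   [R8 at 1.1.1]
3. f(s(q(h(s(s(a))))), s(c))  →  f(s(q(s(a))), s(c))   [R5 at 1.1.1]
4. f(s(q(s(a))), s(c))  →  f(s(p(a)), s(c))   [R3 at 1.1]
5. f(s(p(a)), s(c))  →  0   [R1 at ε]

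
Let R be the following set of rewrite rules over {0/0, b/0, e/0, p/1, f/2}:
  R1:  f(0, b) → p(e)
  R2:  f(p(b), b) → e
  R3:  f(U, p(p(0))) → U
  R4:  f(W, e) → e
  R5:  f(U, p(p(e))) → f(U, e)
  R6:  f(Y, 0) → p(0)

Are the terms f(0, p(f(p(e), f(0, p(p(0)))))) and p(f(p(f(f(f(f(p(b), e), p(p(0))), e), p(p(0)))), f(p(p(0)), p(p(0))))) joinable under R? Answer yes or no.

no — NF(t₁) = 0, NF(t₂) = p(p(e))

Reduce t₁ = f(0, p(f(p(e), f(0, p(p(0)))))):
1. f(0, p(f(p(e), f(0, p(p(0))))))  →  f(0, p(f(p(e), 0)))   [R3 at 2.1.2]
2. f(0, p(f(p(e), 0)))  →  f(0, p(p(0)))   [R6 at 2.1]
3. f(0, p(p(0)))  →  0   [R3 at ε]

Reduce t₂ = p(f(p(f(f(f(f(p(b), e), p(p(0))), e), p(p(0)))), f(p(p(0)), p(p(0))))):
1. p(f(p(f(f(f(f(p(b), e), p(p(0))), e), p(p(0)))), f(p(p(0)), p(p(0)))))  →  p(f(p(f(f(f(p(b), e), p(p(0))), e)), f(p(p(0)), p(p(0)))))   [R3 at 1.1.1]
2. p(f(p(f(f(f(p(b), e), p(p(0))), e)), f(p(p(0)), p(p(0)))))  →  p(f(p(e), f(p(p(0)), p(p(0)))))   [R4 at 1.1.1]
3. p(f(p(e), f(p(p(0)), p(p(0)))))  →  p(f(p(e), p(p(0))))   [R3 at 1.2]
4. p(f(p(e), p(p(0))))  →  p(p(e))   [R3 at 1]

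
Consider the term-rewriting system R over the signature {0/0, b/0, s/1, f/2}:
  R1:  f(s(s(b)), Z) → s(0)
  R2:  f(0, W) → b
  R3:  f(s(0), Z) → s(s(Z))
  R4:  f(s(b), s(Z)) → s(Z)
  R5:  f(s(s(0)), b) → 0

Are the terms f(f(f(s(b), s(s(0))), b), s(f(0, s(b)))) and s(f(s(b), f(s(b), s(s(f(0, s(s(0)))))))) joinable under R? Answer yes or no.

no — NF(t₁) = b, NF(t₂) = s(s(s(b)))

Reduce t₁ = f(f(f(s(b), s(s(0))), b), s(f(0, s(b)))):
1. f(f(f(s(b), s(s(0))), b), s(f(0, s(b))))  →  f(f(s(s(0)), b), s(f(0, s(b))))   [R4 at 1.1]
2. f(f(s(s(0)), b), s(f(0, s(b))))  →  f(0, s(f(0, s(b))))   [R5 at 1]
3. f(0, s(f(0, s(b))))  →  b   [R2 at ε]

Reduce t₂ = s(f(s(b), f(s(b), s(s(f(0, s(s(0)))))))):
1. s(f(s(b), f(s(b), s(s(f(0, s(s(0))))))))  →  s(f(s(b), s(s(f(0, s(s(0)))))))   [R4 at 1.2]
2. s(f(s(b), s(s(f(0, s(s(0)))))))  →  s(s(s(f(0, s(s(0))))))   [R4 at 1]
3. s(s(s(f(0, s(s(0))))))  →  s(s(s(b)))   [R2 at 1.1.1]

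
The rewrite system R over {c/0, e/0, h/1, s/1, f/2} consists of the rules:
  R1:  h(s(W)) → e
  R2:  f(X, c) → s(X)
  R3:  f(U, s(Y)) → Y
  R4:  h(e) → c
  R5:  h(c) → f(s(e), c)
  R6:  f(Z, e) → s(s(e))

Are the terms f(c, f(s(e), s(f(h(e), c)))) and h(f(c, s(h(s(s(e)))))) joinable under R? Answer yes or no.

Reduce t₁ = f(c, f(s(e), s(f(h(e), c)))):
1. f(c, f(s(e), s(f(h(e), c))))  →  f(c, f(h(e), c))   [R3 at 2]
2. f(c, f(h(e), c))  →  f(c, s(h(e)))   [R2 at 2]
3. f(c, s(h(e)))  →  h(e)   [R3 at ε]
4. h(e)  →  c   [R4 at ε]

Reduce t₂ = h(f(c, s(h(s(s(e)))))):
1. h(f(c, s(h(s(s(e))))))  →  h(h(s(s(e))))   [R3 at 1]
2. h(h(s(s(e))))  →  h(e)   [R1 at 1]
3. h(e)  →  c   [R4 at ε]

yes — NF(t₁) = c, NF(t₂) = c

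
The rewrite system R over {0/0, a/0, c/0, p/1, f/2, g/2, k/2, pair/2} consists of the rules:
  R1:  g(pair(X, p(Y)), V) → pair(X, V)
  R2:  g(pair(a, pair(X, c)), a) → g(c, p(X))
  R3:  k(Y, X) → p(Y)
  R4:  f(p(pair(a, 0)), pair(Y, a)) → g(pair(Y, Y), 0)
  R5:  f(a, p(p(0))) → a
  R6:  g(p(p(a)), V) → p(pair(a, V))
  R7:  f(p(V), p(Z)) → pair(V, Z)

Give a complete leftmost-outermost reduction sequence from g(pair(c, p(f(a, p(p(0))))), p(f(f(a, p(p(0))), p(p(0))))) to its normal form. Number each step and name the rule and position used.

1. g(pair(c, p(f(a, p(p(0))))), p(f(f(a, p(p(0))), p(p(0)))))  →  pair(c, p(f(f(a, p(p(0))), p(p(0)))))   [R1 at ε]
2. pair(c, p(f(f(a, p(p(0))), p(p(0)))))  →  pair(c, p(f(a, p(p(0)))))   [R5 at 2.1.1]
3. pair(c, p(f(a, p(p(0)))))  →  pair(c, p(a))   [R5 at 2.1]

pair(c, p(a))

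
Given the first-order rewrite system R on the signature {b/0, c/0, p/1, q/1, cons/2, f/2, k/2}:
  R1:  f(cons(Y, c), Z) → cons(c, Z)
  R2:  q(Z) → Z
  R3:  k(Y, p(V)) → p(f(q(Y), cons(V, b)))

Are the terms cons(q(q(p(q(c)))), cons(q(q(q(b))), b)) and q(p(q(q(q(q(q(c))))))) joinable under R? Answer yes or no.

no — NF(t₁) = cons(p(c), cons(b, b)), NF(t₂) = p(c)

Reduce t₁ = cons(q(q(p(q(c)))), cons(q(q(q(b))), b)):
1. cons(q(q(p(q(c)))), cons(q(q(q(b))), b))  →  cons(q(p(q(c))), cons(q(q(q(b))), b))   [R2 at 1]
2. cons(q(p(q(c))), cons(q(q(q(b))), b))  →  cons(p(q(c)), cons(q(q(q(b))), b))   [R2 at 1]
3. cons(p(q(c)), cons(q(q(q(b))), b))  →  cons(p(c), cons(q(q(q(b))), b))   [R2 at 1.1]
4. cons(p(c), cons(q(q(q(b))), b))  →  cons(p(c), cons(q(q(b)), b))   [R2 at 2.1]
5. cons(p(c), cons(q(q(b)), b))  →  cons(p(c), cons(q(b), b))   [R2 at 2.1]
6. cons(p(c), cons(q(b), b))  →  cons(p(c), cons(b, b))   [R2 at 2.1]

Reduce t₂ = q(p(q(q(q(q(q(c))))))):
1. q(p(q(q(q(q(q(c)))))))  →  p(q(q(q(q(q(c))))))   [R2 at ε]
2. p(q(q(q(q(q(c))))))  →  p(q(q(q(q(c)))))   [R2 at 1]
3. p(q(q(q(q(c)))))  →  p(q(q(q(c))))   [R2 at 1]
4. p(q(q(q(c))))  →  p(q(q(c)))   [R2 at 1]
5. p(q(q(c)))  →  p(q(c))   [R2 at 1]
6. p(q(c))  →  p(c)   [R2 at 1]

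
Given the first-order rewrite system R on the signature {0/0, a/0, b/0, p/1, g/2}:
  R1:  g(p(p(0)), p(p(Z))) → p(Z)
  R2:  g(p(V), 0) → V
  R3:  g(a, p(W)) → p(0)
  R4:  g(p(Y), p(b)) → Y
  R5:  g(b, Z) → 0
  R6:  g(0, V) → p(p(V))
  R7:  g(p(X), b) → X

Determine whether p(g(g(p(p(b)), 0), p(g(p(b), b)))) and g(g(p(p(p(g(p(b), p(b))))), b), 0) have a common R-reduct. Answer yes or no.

Reduce t₁ = p(g(g(p(p(b)), 0), p(g(p(b), b)))):
1. p(g(g(p(p(b)), 0), p(g(p(b), b))))  →  p(g(p(b), p(g(p(b), b))))   [R2 at 1.1]
2. p(g(p(b), p(g(p(b), b))))  →  p(g(p(b), p(b)))   [R7 at 1.2.1]
3. p(g(p(b), p(b)))  →  p(b)   [R4 at 1]

Reduce t₂ = g(g(p(p(p(g(p(b), p(b))))), b), 0):
1. g(g(p(p(p(g(p(b), p(b))))), b), 0)  →  g(p(p(g(p(b), p(b)))), 0)   [R7 at 1]
2. g(p(p(g(p(b), p(b)))), 0)  →  p(g(p(b), p(b)))   [R2 at ε]
3. p(g(p(b), p(b)))  →  p(b)   [R4 at 1]

yes — NF(t₁) = p(b), NF(t₂) = p(b)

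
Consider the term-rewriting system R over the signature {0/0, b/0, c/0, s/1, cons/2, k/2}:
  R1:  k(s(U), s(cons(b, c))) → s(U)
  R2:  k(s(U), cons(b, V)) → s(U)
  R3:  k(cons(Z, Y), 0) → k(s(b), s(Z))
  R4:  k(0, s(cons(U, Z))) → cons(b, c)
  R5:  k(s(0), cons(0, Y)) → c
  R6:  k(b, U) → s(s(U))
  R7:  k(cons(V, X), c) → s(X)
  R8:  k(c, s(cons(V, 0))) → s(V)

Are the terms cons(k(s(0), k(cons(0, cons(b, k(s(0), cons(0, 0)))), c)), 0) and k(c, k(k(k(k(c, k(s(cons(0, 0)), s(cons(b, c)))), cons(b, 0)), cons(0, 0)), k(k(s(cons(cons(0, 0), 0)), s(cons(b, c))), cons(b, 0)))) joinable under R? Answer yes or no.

no — NF(t₁) = cons(s(0), 0), NF(t₂) = s(0)

Reduce t₁ = cons(k(s(0), k(cons(0, cons(b, k(s(0), cons(0, 0)))), c)), 0):
1. cons(k(s(0), k(cons(0, cons(b, k(s(0), cons(0, 0)))), c)), 0)  →  cons(k(s(0), s(cons(b, k(s(0), cons(0, 0))))), 0)   [R7 at 1.2]
2. cons(k(s(0), s(cons(b, k(s(0), cons(0, 0))))), 0)  →  cons(k(s(0), s(cons(b, c))), 0)   [R5 at 1.2.1.2]
3. cons(k(s(0), s(cons(b, c))), 0)  →  cons(s(0), 0)   [R1 at 1]

Reduce t₂ = k(c, k(k(k(k(c, k(s(cons(0, 0)), s(cons(b, c)))), cons(b, 0)), cons(0, 0)), k(k(s(cons(cons(0, 0), 0)), s(cons(b, c))), cons(b, 0)))):
1. k(c, k(k(k(k(c, k(s(cons(0, 0)), s(cons(b, c)))), cons(b, 0)), cons(0, 0)), k(k(s(cons(cons(0, 0), 0)), s(cons(b, c))), cons(b, 0))))  →  k(c, k(k(k(k(c, s(cons(0, 0))), cons(b, 0)), cons(0, 0)), k(k(s(cons(cons(0, 0), 0)), s(cons(b, c))), cons(b, 0))))   [R1 at 2.1.1.1.2]
2. k(c, k(k(k(k(c, s(cons(0, 0))), cons(b, 0)), cons(0, 0)), k(k(s(cons(cons(0, 0), 0)), s(cons(b, c))), cons(b, 0))))  →  k(c, k(k(k(s(0), cons(b, 0)), cons(0, 0)), k(k(s(cons(cons(0, 0), 0)), s(cons(b, c))), cons(b, 0))))   [R8 at 2.1.1.1]
3. k(c, k(k(k(s(0), cons(b, 0)), cons(0, 0)), k(k(s(cons(cons(0, 0), 0)), s(cons(b, c))), cons(b, 0))))  →  k(c, k(k(s(0), cons(0, 0)), k(k(s(cons(cons(0, 0), 0)), s(cons(b, c))), cons(b, 0))))   [R2 at 2.1.1]
4. k(c, k(k(s(0), cons(0, 0)), k(k(s(cons(cons(0, 0), 0)), s(cons(b, c))), cons(b, 0))))  →  k(c, k(c, k(k(s(cons(cons(0, 0), 0)), s(cons(b, c))), cons(b, 0))))   [R5 at 2.1]
5. k(c, k(c, k(k(s(cons(cons(0, 0), 0)), s(cons(b, c))), cons(b, 0))))  →  k(c, k(c, k(s(cons(cons(0, 0), 0)), cons(b, 0))))   [R1 at 2.2.1]
6. k(c, k(c, k(s(cons(cons(0, 0), 0)), cons(b, 0))))  →  k(c, k(c, s(cons(cons(0, 0), 0))))   [R2 at 2.2]
7. k(c, k(c, s(cons(cons(0, 0), 0))))  →  k(c, s(cons(0, 0)))   [R8 at 2]
8. k(c, s(cons(0, 0)))  →  s(0)   [R8 at ε]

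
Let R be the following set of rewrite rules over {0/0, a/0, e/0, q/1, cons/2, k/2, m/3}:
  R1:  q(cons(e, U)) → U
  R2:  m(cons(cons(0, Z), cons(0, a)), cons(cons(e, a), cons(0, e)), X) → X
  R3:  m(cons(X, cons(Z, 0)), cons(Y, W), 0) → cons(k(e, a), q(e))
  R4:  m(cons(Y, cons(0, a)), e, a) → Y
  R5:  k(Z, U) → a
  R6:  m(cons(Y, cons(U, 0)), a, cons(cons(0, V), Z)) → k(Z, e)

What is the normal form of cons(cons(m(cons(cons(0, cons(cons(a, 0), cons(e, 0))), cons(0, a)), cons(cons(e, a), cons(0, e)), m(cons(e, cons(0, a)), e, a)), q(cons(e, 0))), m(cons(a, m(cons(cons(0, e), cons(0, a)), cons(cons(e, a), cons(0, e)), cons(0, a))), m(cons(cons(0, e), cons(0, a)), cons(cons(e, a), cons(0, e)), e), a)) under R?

cons(cons(e, 0), a)

1. cons(cons(m(cons(cons(0, cons(cons(a, 0), cons(e, 0))), cons(0, a)), cons(cons(e, a), cons(0, e)), m(cons(e, cons(0, a)), e, a)), q(cons(e, 0))), m(cons(a, m(cons(cons(0, e), cons(0, a)), cons(cons(e, a), cons(0, e)), cons(0, a))), m(cons(cons(0, e), cons(0, a)), cons(cons(e, a), cons(0, e)), e), a))  →  cons(cons(m(cons(e, cons(0, a)), e, a), q(cons(e, 0))), m(cons(a, m(cons(cons(0, e), cons(0, a)), cons(cons(e, a), cons(0, e)), cons(0, a))), m(cons(cons(0, e), cons(0, a)), cons(cons(e, a), cons(0, e)), e), a))   [R2 at 1.1]
2. cons(cons(m(cons(e, cons(0, a)), e, a), q(cons(e, 0))), m(cons(a, m(cons(cons(0, e), cons(0, a)), cons(cons(e, a), cons(0, e)), cons(0, a))), m(cons(cons(0, e), cons(0, a)), cons(cons(e, a), cons(0, e)), e), a))  →  cons(cons(e, q(cons(e, 0))), m(cons(a, m(cons(cons(0, e), cons(0, a)), cons(cons(e, a), cons(0, e)), cons(0, a))), m(cons(cons(0, e), cons(0, a)), cons(cons(e, a), cons(0, e)), e), a))   [R4 at 1.1]
3. cons(cons(e, q(cons(e, 0))), m(cons(a, m(cons(cons(0, e), cons(0, a)), cons(cons(e, a), cons(0, e)), cons(0, a))), m(cons(cons(0, e), cons(0, a)), cons(cons(e, a), cons(0, e)), e), a))  →  cons(cons(e, 0), m(cons(a, m(cons(cons(0, e), cons(0, a)), cons(cons(e, a), cons(0, e)), cons(0, a))), m(cons(cons(0, e), cons(0, a)), cons(cons(e, a), cons(0, e)), e), a))   [R1 at 1.2]
4. cons(cons(e, 0), m(cons(a, m(cons(cons(0, e), cons(0, a)), cons(cons(e, a), cons(0, e)), cons(0, a))), m(cons(cons(0, e), cons(0, a)), cons(cons(e, a), cons(0, e)), e), a))  →  cons(cons(e, 0), m(cons(a, cons(0, a)), m(cons(cons(0, e), cons(0, a)), cons(cons(e, a), cons(0, e)), e), a))   [R2 at 2.1.2]
5. cons(cons(e, 0), m(cons(a, cons(0, a)), m(cons(cons(0, e), cons(0, a)), cons(cons(e, a), cons(0, e)), e), a))  →  cons(cons(e, 0), m(cons(a, cons(0, a)), e, a))   [R2 at 2.2]
6. cons(cons(e, 0), m(cons(a, cons(0, a)), e, a))  →  cons(cons(e, 0), a)   [R4 at 2]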